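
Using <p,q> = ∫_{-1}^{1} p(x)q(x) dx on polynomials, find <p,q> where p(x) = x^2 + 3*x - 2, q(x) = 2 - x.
<p,q> = -26/3

Expand the product: p(x)·q(x) = -x^3 - x^2 + 8*x - 4.
∫_{-1}^{1} of each monomial x^k gives [2/(k+1) if k even, 0 if k odd]. Integrating term-by-term (or equivalently evaluating the antiderivative F(x) = -x^4/4 - x^3/3 + 4*x^2 - 4*x at the endpoints):
  F(1) − F(−1) = -7/12 − (97/12) = -26/3.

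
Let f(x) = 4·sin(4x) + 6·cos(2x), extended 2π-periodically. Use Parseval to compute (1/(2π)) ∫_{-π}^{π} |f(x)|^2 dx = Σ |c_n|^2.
Σ |c_n|^2 = 26

Expand |f|^2 and use orthogonality of {sin(nx), cos(mx)} on [-π, π]:
  ∫_{-π}^{π} sin(nx)^2 dx = π, ∫ cos(mx)^2 dx = π, and cross terms integrate to 0.
So ∫_{-π}^{π} f(x)^2 dx = 4^2 · π + 6^2 · π = (16 + 36)π.
Divide by 2π: (16 + 36)/2 = 26.
By Parseval, this equals Σ |c_n|^2.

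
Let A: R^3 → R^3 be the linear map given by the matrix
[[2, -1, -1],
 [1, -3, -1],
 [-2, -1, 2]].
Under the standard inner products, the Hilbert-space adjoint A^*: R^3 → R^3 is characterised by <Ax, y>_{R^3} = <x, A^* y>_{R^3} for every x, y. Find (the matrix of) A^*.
A^* = A^T =
[[2, 1, -2],
 [-1, -3, -1],
 [-1, -1, 2]]

For real matrices with standard dot products, the defining identity <Ax, y> = <x, A^* y> gives (Ax)^T y = x^T (A^*) y, i.e. x^T A^T y = x^T (A^*) y. Since this holds for all x, y, we must have A^* = A^T. Therefore
A^* =
[[2, 1, -2],
 [-1, -3, -1],
 [-1, -1, 2]].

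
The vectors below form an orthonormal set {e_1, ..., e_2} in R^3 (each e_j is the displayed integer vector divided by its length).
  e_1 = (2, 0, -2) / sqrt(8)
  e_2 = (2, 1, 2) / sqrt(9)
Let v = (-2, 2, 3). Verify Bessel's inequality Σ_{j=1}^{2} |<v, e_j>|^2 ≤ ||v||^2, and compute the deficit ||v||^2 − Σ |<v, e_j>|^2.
Σ |<v, e_j>|^2 = 257/18; ||v||^2 = 17; deficit = 49/18

Write each e_j = u_j / sqrt(<u_j, u_j>) where u_j is the displayed integer vector. Then <v, e_j> = <v, u_j> / sqrt(<u_j, u_j>), so |<v, e_j>|^2 = <v, u_j>^2 / <u_j, u_j>.
Coefficients: <v, e_1> = -10/sqrt(8), <v, e_2> = 4/sqrt(9).
Square and sum: Σ |<v, e_j>|^2 = 257/18.
Compute ||v||^2 = v·v = 17.
Deficit = 17 − 257/18 = 49/18 ≥ 0, confirming Bessel's inequality. (The deficit equals ||v − Σ <v,e_j> e_j||^2, the squared distance from v to span{e_j}.)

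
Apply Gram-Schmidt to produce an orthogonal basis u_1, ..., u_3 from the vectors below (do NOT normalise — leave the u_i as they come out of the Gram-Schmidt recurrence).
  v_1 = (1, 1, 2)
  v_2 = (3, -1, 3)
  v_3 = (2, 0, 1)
Orthogonal basis:
  u_1 = (1, 1, 2)
  u_2 = (5/3, -7/3, 1/3)
  u_3 = (3/5, 9/25, -12/25)

Apply the Gram-Schmidt recurrence
  u_1 = v_1
  u_i = v_i − Σ_{j<i} ((v_i · u_j) / (u_j · u_j)) · u_j.

Step by step this gives:
  u_1 = (1, 1, 2)
  u_2 = (5/3, -7/3, 1/3)
  u_3 = (3/5, 9/25, -12/25)

Orthogonality check:
  u_2 · u_1 = 0 (should be 0)
  u_3 · u_1 = 0 (should be 0)
  u_3 · u_2 = 0 (should be 0)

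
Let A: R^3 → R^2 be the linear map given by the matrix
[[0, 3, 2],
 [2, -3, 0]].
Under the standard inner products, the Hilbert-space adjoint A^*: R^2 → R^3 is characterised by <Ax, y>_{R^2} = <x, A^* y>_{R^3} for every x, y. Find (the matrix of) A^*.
A^* = A^T =
[[0, 2],
 [3, -3],
 [2, 0]]

For real matrices with standard dot products, the defining identity <Ax, y> = <x, A^* y> gives (Ax)^T y = x^T (A^*) y, i.e. x^T A^T y = x^T (A^*) y. Since this holds for all x, y, we must have A^* = A^T. Therefore
A^* =
[[0, 2],
 [3, -3],
 [2, 0]].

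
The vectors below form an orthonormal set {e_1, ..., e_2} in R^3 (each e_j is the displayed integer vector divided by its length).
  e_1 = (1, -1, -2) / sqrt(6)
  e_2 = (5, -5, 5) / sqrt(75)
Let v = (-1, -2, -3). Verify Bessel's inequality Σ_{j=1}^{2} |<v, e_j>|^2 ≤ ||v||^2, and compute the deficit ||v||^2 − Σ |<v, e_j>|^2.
Σ |<v, e_j>|^2 = 19/2; ||v||^2 = 14; deficit = 9/2

Write each e_j = u_j / sqrt(<u_j, u_j>) where u_j is the displayed integer vector. Then <v, e_j> = <v, u_j> / sqrt(<u_j, u_j>), so |<v, e_j>|^2 = <v, u_j>^2 / <u_j, u_j>.
Coefficients: <v, e_1> = 7/sqrt(6), <v, e_2> = -10/sqrt(75).
Square and sum: Σ |<v, e_j>|^2 = 19/2.
Compute ||v||^2 = v·v = 14.
Deficit = 14 − 19/2 = 9/2 ≥ 0, confirming Bessel's inequality. (The deficit equals ||v − Σ <v,e_j> e_j||^2, the squared distance from v to span{e_j}.)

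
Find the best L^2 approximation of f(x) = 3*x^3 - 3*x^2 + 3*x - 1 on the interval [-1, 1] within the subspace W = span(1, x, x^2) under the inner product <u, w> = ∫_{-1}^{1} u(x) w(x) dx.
g(x) = -3*x^2 + 24*x/5 - 1

The best approximation g ∈ W is the orthogonal projection of f onto W. Writing g = a_0 + a_1 x + a_2 x^2, the coefficients solve the normal equations G · a = b where
  G_{ij} = <φ_i, φ_j> and b_i = <f, φ_i>, with φ_0 = 1, φ_1 = x, φ_2 = x^2.
G =
  [2, 0, 2/3]
  [0, 2/3, 0]
  [2/3, 0, 2/5],
b = (-4, 16/5, -28/15).
Solving gives a_0 = -1, a_1 = 24/5, a_2 = -3, so
  g(x) = -3*x^2 + 24*x/5 - 1.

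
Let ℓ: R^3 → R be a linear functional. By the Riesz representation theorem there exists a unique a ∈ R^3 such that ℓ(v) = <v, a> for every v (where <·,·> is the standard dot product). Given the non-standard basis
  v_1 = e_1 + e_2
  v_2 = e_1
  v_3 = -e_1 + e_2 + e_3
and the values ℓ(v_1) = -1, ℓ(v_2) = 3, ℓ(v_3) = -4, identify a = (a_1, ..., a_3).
a = (3, -4, 3)

Write a = (a_1, ..., a_3) in the standard basis. For each basis vector v_i, ℓ(v_i) = <v_i, a> is a linear equation in the a_j's. Collect the n equations into a matrix system V a = ℓ, where row i of V is v_i (expressed in the standard basis). Since V is invertible (lower-triangular with 1s on the diagonal, up to permutation), solve by back-substitution:
  V =
[[1, 1, 0],
 [1, 0, 0],
 [-1, 1, 1]]
  V a = (-1, 3, -4)
Solving gives a = (3, -4, 3).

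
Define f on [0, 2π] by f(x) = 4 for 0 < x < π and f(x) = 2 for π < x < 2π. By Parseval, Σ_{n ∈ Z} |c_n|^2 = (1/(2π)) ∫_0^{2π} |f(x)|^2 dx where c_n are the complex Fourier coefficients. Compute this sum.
Σ |c_n|^2 = 10

Parseval equates the L^2 energy of f (normalised by 1/(2π)) with the ℓ^2 sum of its Fourier coefficients: (1/(2π)) ∫_0^{2π} |f|^2 = Σ |c_n|^2.
Compute the left side: (1/(2π)) [∫_0^π 4^2 dx + ∫_π^{2π} 2^2 dx] = (1/(2π)) · (16π + 4π) = (16 + 4)/2 = 10.
So Σ_{n ∈ Z} |c_n|^2 = 10.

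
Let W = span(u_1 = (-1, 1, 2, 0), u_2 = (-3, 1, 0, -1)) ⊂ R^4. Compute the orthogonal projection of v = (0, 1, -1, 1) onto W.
proj_W(v) = (-1/50, -7/50, -11/25, -2/25)

Set up U = [u_1 | ... | u_2] ∈ R^(4×2). The projector onto W = col(U) is P = U (U^T U)^(-1) U^T.
Compute U^T U =
  [6, 4]
  [4, 11],
and U^T v = (-1, 0).
Solve U^T U · c = U^T v for the coefficients: c = (-11/50, 2/25). The projection is proj_W(v) = U c.
Check: (v - proj_W(v)) · u_1 = 0  (should be 0).
Check: (v - proj_W(v)) · u_2 = 0  (should be 0).
Result: proj_W(v) = (-1/50, -7/50, -11/25, -2/25).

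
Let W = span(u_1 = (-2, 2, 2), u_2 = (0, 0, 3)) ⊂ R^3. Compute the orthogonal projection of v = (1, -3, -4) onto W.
proj_W(v) = (2, -2, -4)

Set up U = [u_1 | ... | u_2] ∈ R^(3×2). The projector onto W = col(U) is P = U (U^T U)^(-1) U^T.
Compute U^T U =
  [12, 6]
  [6, 9],
and U^T v = (-16, -12).
Solve U^T U · c = U^T v for the coefficients: c = (-1, -2/3). The projection is proj_W(v) = U c.
Check: (v - proj_W(v)) · u_1 = 0  (should be 0).
Check: (v - proj_W(v)) · u_2 = 0  (should be 0).
Result: proj_W(v) = (2, -2, -4).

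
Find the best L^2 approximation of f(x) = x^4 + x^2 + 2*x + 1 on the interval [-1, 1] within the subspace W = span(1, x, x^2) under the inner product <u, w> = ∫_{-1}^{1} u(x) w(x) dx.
g(x) = 13*x^2/7 + 2*x + 32/35

The best approximation g ∈ W is the orthogonal projection of f onto W. Writing g = a_0 + a_1 x + a_2 x^2, the coefficients solve the normal equations G · a = b where
  G_{ij} = <φ_i, φ_j> and b_i = <f, φ_i>, with φ_0 = 1, φ_1 = x, φ_2 = x^2.
G =
  [2, 0, 2/3]
  [0, 2/3, 0]
  [2/3, 0, 2/5],
b = (46/15, 4/3, 142/105).
Solving gives a_0 = 32/35, a_1 = 2, a_2 = 13/7, so
  g(x) = 13*x^2/7 + 2*x + 32/35.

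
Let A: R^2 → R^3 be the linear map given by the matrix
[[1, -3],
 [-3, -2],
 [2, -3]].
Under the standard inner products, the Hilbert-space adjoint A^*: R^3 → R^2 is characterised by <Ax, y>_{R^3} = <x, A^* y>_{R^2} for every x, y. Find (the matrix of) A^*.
A^* = A^T =
[[1, -3, 2],
 [-3, -2, -3]]

For real matrices with standard dot products, the defining identity <Ax, y> = <x, A^* y> gives (Ax)^T y = x^T (A^*) y, i.e. x^T A^T y = x^T (A^*) y. Since this holds for all x, y, we must have A^* = A^T. Therefore
A^* =
[[1, -3, 2],
 [-3, -2, -3]].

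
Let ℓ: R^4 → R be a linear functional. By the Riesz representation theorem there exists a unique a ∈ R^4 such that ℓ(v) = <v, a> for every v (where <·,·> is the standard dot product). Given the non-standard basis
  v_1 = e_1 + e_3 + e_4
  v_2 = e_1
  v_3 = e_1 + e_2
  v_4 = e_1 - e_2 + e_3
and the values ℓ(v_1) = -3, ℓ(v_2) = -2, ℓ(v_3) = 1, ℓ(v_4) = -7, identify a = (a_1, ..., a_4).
a = (-2, 3, -2, 1)

Write a = (a_1, ..., a_4) in the standard basis. For each basis vector v_i, ℓ(v_i) = <v_i, a> is a linear equation in the a_j's. Collect the n equations into a matrix system V a = ℓ, where row i of V is v_i (expressed in the standard basis). Since V is invertible (lower-triangular with 1s on the diagonal, up to permutation), solve by back-substitution:
  V =
[[1, 0, 1, 1],
 [1, 0, 0, 0],
 [1, 1, 0, 0],
 [1, -1, 1, 0]]
  V a = (-3, -2, 1, -7)
Solving gives a = (-2, 3, -2, 1).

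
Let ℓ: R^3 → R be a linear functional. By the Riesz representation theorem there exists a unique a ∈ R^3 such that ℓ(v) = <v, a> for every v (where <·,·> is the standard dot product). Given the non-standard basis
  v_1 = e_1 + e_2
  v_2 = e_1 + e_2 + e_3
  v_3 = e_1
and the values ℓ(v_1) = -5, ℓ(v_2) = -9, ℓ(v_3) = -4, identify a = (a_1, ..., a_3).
a = (-4, -1, -4)

Write a = (a_1, ..., a_3) in the standard basis. For each basis vector v_i, ℓ(v_i) = <v_i, a> is a linear equation in the a_j's. Collect the n equations into a matrix system V a = ℓ, where row i of V is v_i (expressed in the standard basis). Since V is invertible (lower-triangular with 1s on the diagonal, up to permutation), solve by back-substitution:
  V =
[[1, 1, 0],
 [1, 1, 1],
 [1, 0, 0]]
  V a = (-5, -9, -4)
Solving gives a = (-4, -1, -4).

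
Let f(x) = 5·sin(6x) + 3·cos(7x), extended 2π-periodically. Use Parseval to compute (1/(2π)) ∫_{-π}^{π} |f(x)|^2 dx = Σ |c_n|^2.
Σ |c_n|^2 = 17

Expand |f|^2 and use orthogonality of {sin(nx), cos(mx)} on [-π, π]:
  ∫_{-π}^{π} sin(nx)^2 dx = π, ∫ cos(mx)^2 dx = π, and cross terms integrate to 0.
So ∫_{-π}^{π} f(x)^2 dx = 5^2 · π + 3^2 · π = (25 + 9)π.
Divide by 2π: (25 + 9)/2 = 17.
By Parseval, this equals Σ |c_n|^2.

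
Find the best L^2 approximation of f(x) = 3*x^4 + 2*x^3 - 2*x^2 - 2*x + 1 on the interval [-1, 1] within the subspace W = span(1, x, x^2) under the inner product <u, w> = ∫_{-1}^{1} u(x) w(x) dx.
g(x) = 4*x^2/7 - 4*x/5 + 26/35

The best approximation g ∈ W is the orthogonal projection of f onto W. Writing g = a_0 + a_1 x + a_2 x^2, the coefficients solve the normal equations G · a = b where
  G_{ij} = <φ_i, φ_j> and b_i = <f, φ_i>, with φ_0 = 1, φ_1 = x, φ_2 = x^2.
G =
  [2, 0, 2/3]
  [0, 2/3, 0]
  [2/3, 0, 2/5],
b = (28/15, -8/15, 76/105).
Solving gives a_0 = 26/35, a_1 = -4/5, a_2 = 4/7, so
  g(x) = 4*x^2/7 - 4*x/5 + 26/35.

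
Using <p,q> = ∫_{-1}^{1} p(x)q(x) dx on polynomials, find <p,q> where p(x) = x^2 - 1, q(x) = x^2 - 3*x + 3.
<p,q> = -64/15

Expand the product: p(x)·q(x) = x^4 - 3*x^3 + 2*x^2 + 3*x - 3.
∫_{-1}^{1} of each monomial x^k gives [2/(k+1) if k even, 0 if k odd]. Integrating term-by-term (or equivalently evaluating the antiderivative F(x) = x^5/5 - 3*x^4/4 + 2*x^3/3 + 3*x^2/2 - 3*x at the endpoints):
  F(1) − F(−1) = -83/60 − (173/60) = -64/15.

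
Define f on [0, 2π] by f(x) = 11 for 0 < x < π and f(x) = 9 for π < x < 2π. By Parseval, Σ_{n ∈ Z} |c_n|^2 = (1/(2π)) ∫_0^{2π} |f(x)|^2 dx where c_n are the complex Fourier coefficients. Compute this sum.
Σ |c_n|^2 = 101

Parseval equates the L^2 energy of f (normalised by 1/(2π)) with the ℓ^2 sum of its Fourier coefficients: (1/(2π)) ∫_0^{2π} |f|^2 = Σ |c_n|^2.
Compute the left side: (1/(2π)) [∫_0^π 11^2 dx + ∫_π^{2π} 9^2 dx] = (1/(2π)) · (121π + 81π) = (121 + 81)/2 = 101.
So Σ_{n ∈ Z} |c_n|^2 = 101.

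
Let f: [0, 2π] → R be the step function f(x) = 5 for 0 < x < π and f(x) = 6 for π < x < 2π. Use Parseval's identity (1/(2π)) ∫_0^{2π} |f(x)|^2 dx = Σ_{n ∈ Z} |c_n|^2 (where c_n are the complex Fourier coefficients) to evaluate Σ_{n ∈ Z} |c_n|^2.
Σ |c_n|^2 = 61/2

Parseval equates the L^2 energy of f (normalised by 1/(2π)) with the ℓ^2 sum of its Fourier coefficients: (1/(2π)) ∫_0^{2π} |f|^2 = Σ |c_n|^2.
Compute the left side: (1/(2π)) [∫_0^π 5^2 dx + ∫_π^{2π} 6^2 dx] = (1/(2π)) · (25π + 36π) = (25 + 36)/2 = 61/2.
So Σ_{n ∈ Z} |c_n|^2 = 61/2.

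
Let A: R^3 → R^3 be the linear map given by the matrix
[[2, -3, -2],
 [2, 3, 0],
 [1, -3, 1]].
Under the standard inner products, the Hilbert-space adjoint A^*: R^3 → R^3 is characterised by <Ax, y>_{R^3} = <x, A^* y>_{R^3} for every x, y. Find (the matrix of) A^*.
A^* = A^T =
[[2, 2, 1],
 [-3, 3, -3],
 [-2, 0, 1]]

For real matrices with standard dot products, the defining identity <Ax, y> = <x, A^* y> gives (Ax)^T y = x^T (A^*) y, i.e. x^T A^T y = x^T (A^*) y. Since this holds for all x, y, we must have A^* = A^T. Therefore
A^* =
[[2, 2, 1],
 [-3, 3, -3],
 [-2, 0, 1]].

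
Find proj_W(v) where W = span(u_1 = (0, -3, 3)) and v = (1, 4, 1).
proj_W(v) = (0, 3/2, -3/2)

Set up U = [u_1 | ... | u_1] ∈ R^(3×1). The projector onto W = col(U) is P = U (U^T U)^(-1) U^T.
Compute U^T U =
  [18],
and U^T v = (-9).
Solve U^T U · c = U^T v for the coefficients: c = (-1/2). The projection is proj_W(v) = U c.
Check: (v - proj_W(v)) · u_1 = 0  (should be 0).
Result: proj_W(v) = (0, 3/2, -3/2).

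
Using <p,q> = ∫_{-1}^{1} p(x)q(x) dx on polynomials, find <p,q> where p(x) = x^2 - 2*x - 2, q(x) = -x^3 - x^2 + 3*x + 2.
<p,q> = -134/15

Expand the product: p(x)·q(x) = -x^5 + x^4 + 7*x^3 - 2*x^2 - 10*x - 4.
∫_{-1}^{1} of each monomial x^k gives [2/(k+1) if k even, 0 if k odd]. Integrating term-by-term (or equivalently evaluating the antiderivative F(x) = -x^6/6 + x^5/5 + 7*x^4/4 - 2*x^3/3 - 5*x^2 - 4*x at the endpoints):
  F(1) − F(−1) = -473/60 − (21/20) = -134/15.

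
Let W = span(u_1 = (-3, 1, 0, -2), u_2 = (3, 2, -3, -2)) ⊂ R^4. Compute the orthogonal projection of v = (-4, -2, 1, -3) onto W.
proj_W(v) = (-1533/355, 109/355, 402/355, -486/355)

Set up U = [u_1 | ... | u_2] ∈ R^(4×2). The projector onto W = col(U) is P = U (U^T U)^(-1) U^T.
Compute U^T U =
  [14, -3]
  [-3, 26],
and U^T v = (16, -13).
Solve U^T U · c = U^T v for the coefficients: c = (377/355, -134/355). The projection is proj_W(v) = U c.
Check: (v - proj_W(v)) · u_1 = 0  (should be 0).
Check: (v - proj_W(v)) · u_2 = 0  (should be 0).
Result: proj_W(v) = (-1533/355, 109/355, 402/355, -486/355).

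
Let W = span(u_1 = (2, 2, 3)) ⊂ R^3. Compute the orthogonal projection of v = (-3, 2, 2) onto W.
proj_W(v) = (8/17, 8/17, 12/17)

Set up U = [u_1 | ... | u_1] ∈ R^(3×1). The projector onto W = col(U) is P = U (U^T U)^(-1) U^T.
Compute U^T U =
  [17],
and U^T v = (4).
Solve U^T U · c = U^T v for the coefficients: c = (4/17). The projection is proj_W(v) = U c.
Check: (v - proj_W(v)) · u_1 = 0  (should be 0).
Result: proj_W(v) = (8/17, 8/17, 12/17).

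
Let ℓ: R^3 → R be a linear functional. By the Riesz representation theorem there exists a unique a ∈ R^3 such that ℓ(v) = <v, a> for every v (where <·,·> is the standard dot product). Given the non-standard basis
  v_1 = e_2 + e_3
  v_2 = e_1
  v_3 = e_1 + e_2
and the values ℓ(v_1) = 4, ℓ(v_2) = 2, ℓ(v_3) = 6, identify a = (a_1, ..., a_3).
a = (2, 4, 0)

Write a = (a_1, ..., a_3) in the standard basis. For each basis vector v_i, ℓ(v_i) = <v_i, a> is a linear equation in the a_j's. Collect the n equations into a matrix system V a = ℓ, where row i of V is v_i (expressed in the standard basis). Since V is invertible (lower-triangular with 1s on the diagonal, up to permutation), solve by back-substitution:
  V =
[[0, 1, 1],
 [1, 0, 0],
 [1, 1, 0]]
  V a = (4, 2, 6)
Solving gives a = (2, 4, 0).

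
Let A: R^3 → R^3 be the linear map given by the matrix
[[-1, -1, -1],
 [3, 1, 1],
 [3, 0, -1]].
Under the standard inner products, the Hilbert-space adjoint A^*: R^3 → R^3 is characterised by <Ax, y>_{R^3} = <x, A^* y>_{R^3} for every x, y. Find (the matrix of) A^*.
A^* = A^T =
[[-1, 3, 3],
 [-1, 1, 0],
 [-1, 1, -1]]

For real matrices with standard dot products, the defining identity <Ax, y> = <x, A^* y> gives (Ax)^T y = x^T (A^*) y, i.e. x^T A^T y = x^T (A^*) y. Since this holds for all x, y, we must have A^* = A^T. Therefore
A^* =
[[-1, 3, 3],
 [-1, 1, 0],
 [-1, 1, -1]].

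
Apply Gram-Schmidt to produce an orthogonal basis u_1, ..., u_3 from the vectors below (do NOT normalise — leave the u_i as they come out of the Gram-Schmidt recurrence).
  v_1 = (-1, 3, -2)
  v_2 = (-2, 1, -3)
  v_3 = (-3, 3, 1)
Orthogonal basis:
  u_1 = (-1, 3, -2)
  u_2 = (-17/14, -19/14, -10/7)
  u_3 = (-203/75, 29/75, 29/15)

Apply the Gram-Schmidt recurrence
  u_1 = v_1
  u_i = v_i − Σ_{j<i} ((v_i · u_j) / (u_j · u_j)) · u_j.

Step by step this gives:
  u_1 = (-1, 3, -2)
  u_2 = (-17/14, -19/14, -10/7)
  u_3 = (-203/75, 29/75, 29/15)

Orthogonality check:
  u_2 · u_1 = 0 (should be 0)
  u_3 · u_1 = 0 (should be 0)
  u_3 · u_2 = 0 (should be 0)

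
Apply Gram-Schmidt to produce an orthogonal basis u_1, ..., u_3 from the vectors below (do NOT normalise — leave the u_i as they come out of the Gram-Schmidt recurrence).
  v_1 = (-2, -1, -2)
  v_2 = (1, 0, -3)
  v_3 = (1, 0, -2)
Orthogonal basis:
  u_1 = (-2, -1, -2)
  u_2 = (17/9, 4/9, -19/9)
  u_3 = (3/74, -4/37, 1/74)

Apply the Gram-Schmidt recurrence
  u_1 = v_1
  u_i = v_i − Σ_{j<i} ((v_i · u_j) / (u_j · u_j)) · u_j.

Step by step this gives:
  u_1 = (-2, -1, -2)
  u_2 = (17/9, 4/9, -19/9)
  u_3 = (3/74, -4/37, 1/74)

Orthogonality check:
  u_2 · u_1 = 0 (should be 0)
  u_3 · u_1 = 0 (should be 0)
  u_3 · u_2 = 0 (should be 0)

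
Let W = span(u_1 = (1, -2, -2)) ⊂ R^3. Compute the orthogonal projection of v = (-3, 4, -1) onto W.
proj_W(v) = (-1, 2, 2)

Set up U = [u_1 | ... | u_1] ∈ R^(3×1). The projector onto W = col(U) is P = U (U^T U)^(-1) U^T.
Compute U^T U =
  [9],
and U^T v = (-9).
Solve U^T U · c = U^T v for the coefficients: c = (-1). The projection is proj_W(v) = U c.
Check: (v - proj_W(v)) · u_1 = 0  (should be 0).
Result: proj_W(v) = (-1, 2, 2).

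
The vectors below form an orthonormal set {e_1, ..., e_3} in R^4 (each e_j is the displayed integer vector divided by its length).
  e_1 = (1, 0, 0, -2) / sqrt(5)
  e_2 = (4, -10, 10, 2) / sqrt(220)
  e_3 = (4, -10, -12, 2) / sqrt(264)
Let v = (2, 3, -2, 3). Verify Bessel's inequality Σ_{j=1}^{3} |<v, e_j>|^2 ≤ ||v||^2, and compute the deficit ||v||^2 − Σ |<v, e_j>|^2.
Σ |<v, e_j>|^2 = 28/3; ||v||^2 = 26; deficit = 50/3

Write each e_j = u_j / sqrt(<u_j, u_j>) where u_j is the displayed integer vector. Then <v, e_j> = <v, u_j> / sqrt(<u_j, u_j>), so |<v, e_j>|^2 = <v, u_j>^2 / <u_j, u_j>.
Coefficients: <v, e_1> = -4/sqrt(5), <v, e_2> = -36/sqrt(220), <v, e_3> = 8/sqrt(264).
Square and sum: Σ |<v, e_j>|^2 = 28/3.
Compute ||v||^2 = v·v = 26.
Deficit = 26 − 28/3 = 50/3 ≥ 0, confirming Bessel's inequality. (The deficit equals ||v − Σ <v,e_j> e_j||^2, the squared distance from v to span{e_j}.)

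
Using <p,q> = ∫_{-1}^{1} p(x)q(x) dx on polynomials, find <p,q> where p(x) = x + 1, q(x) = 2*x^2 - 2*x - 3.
<p,q> = -6

Expand the product: p(x)·q(x) = 2*x^3 - 5*x - 3.
∫_{-1}^{1} of each monomial x^k gives [2/(k+1) if k even, 0 if k odd]. Integrating term-by-term (or equivalently evaluating the antiderivative F(x) = x^4/2 - 5*x^2/2 - 3*x at the endpoints):
  F(1) − F(−1) = -5 − (1) = -6.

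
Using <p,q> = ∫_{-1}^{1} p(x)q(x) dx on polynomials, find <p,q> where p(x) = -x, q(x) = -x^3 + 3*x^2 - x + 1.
<p,q> = 16/15

Expand the product: p(x)·q(x) = x^4 - 3*x^3 + x^2 - x.
∫_{-1}^{1} of each monomial x^k gives [2/(k+1) if k even, 0 if k odd]. Integrating term-by-term (or equivalently evaluating the antiderivative F(x) = x^5/5 - 3*x^4/4 + x^3/3 - x^2/2 at the endpoints):
  F(1) − F(−1) = -43/60 − (-107/60) = 16/15.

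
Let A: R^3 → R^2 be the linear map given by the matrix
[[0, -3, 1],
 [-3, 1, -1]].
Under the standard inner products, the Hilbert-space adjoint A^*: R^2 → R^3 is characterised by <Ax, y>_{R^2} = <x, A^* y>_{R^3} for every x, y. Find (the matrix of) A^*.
A^* = A^T =
[[0, -3],
 [-3, 1],
 [1, -1]]

For real matrices with standard dot products, the defining identity <Ax, y> = <x, A^* y> gives (Ax)^T y = x^T (A^*) y, i.e. x^T A^T y = x^T (A^*) y. Since this holds for all x, y, we must have A^* = A^T. Therefore
A^* =
[[0, -3],
 [-3, 1],
 [1, -1]].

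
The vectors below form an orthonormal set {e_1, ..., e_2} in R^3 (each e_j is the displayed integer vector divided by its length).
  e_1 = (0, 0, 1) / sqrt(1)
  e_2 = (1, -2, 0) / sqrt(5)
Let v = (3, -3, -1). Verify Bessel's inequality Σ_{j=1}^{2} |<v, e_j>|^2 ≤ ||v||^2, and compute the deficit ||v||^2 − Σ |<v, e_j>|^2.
Σ |<v, e_j>|^2 = 86/5; ||v||^2 = 19; deficit = 9/5

Write each e_j = u_j / sqrt(<u_j, u_j>) where u_j is the displayed integer vector. Then <v, e_j> = <v, u_j> / sqrt(<u_j, u_j>), so |<v, e_j>|^2 = <v, u_j>^2 / <u_j, u_j>.
Coefficients: <v, e_1> = -1/sqrt(1), <v, e_2> = 9/sqrt(5).
Square and sum: Σ |<v, e_j>|^2 = 86/5.
Compute ||v||^2 = v·v = 19.
Deficit = 19 − 86/5 = 9/5 ≥ 0, confirming Bessel's inequality. (The deficit equals ||v − Σ <v,e_j> e_j||^2, the squared distance from v to span{e_j}.)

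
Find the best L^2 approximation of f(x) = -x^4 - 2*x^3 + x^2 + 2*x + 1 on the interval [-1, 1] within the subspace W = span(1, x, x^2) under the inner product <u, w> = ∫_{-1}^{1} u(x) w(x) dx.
g(x) = x^2/7 + 4*x/5 + 38/35

The best approximation g ∈ W is the orthogonal projection of f onto W. Writing g = a_0 + a_1 x + a_2 x^2, the coefficients solve the normal equations G · a = b where
  G_{ij} = <φ_i, φ_j> and b_i = <f, φ_i>, with φ_0 = 1, φ_1 = x, φ_2 = x^2.
G =
  [2, 0, 2/3]
  [0, 2/3, 0]
  [2/3, 0, 2/5],
b = (34/15, 8/15, 82/105).
Solving gives a_0 = 38/35, a_1 = 4/5, a_2 = 1/7, so
  g(x) = x^2/7 + 4*x/5 + 38/35.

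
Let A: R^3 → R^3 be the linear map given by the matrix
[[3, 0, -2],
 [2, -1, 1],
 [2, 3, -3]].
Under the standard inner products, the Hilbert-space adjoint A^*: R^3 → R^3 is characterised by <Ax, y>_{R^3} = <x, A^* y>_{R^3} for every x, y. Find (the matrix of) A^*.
A^* = A^T =
[[3, 2, 2],
 [0, -1, 3],
 [-2, 1, -3]]

For real matrices with standard dot products, the defining identity <Ax, y> = <x, A^* y> gives (Ax)^T y = x^T (A^*) y, i.e. x^T A^T y = x^T (A^*) y. Since this holds for all x, y, we must have A^* = A^T. Therefore
A^* =
[[3, 2, 2],
 [0, -1, 3],
 [-2, 1, -3]].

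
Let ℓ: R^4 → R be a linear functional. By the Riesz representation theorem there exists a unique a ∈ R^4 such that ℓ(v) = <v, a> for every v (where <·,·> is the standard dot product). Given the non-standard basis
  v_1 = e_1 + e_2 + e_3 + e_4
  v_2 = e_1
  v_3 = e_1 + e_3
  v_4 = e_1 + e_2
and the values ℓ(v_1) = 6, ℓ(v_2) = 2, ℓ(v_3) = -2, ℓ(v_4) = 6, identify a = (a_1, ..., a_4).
a = (2, 4, -4, 4)

Write a = (a_1, ..., a_4) in the standard basis. For each basis vector v_i, ℓ(v_i) = <v_i, a> is a linear equation in the a_j's. Collect the n equations into a matrix system V a = ℓ, where row i of V is v_i (expressed in the standard basis). Since V is invertible (lower-triangular with 1s on the diagonal, up to permutation), solve by back-substitution:
  V =
[[1, 1, 1, 1],
 [1, 0, 0, 0],
 [1, 0, 1, 0],
 [1, 1, 0, 0]]
  V a = (6, 2, -2, 6)
Solving gives a = (2, 4, -4, 4).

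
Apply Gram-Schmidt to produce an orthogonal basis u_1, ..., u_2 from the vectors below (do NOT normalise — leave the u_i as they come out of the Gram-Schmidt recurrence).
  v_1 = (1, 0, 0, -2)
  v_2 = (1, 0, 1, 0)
Orthogonal basis:
  u_1 = (1, 0, 0, -2)
  u_2 = (4/5, 0, 1, 2/5)

Apply the Gram-Schmidt recurrence
  u_1 = v_1
  u_i = v_i − Σ_{j<i} ((v_i · u_j) / (u_j · u_j)) · u_j.

Step by step this gives:
  u_1 = (1, 0, 0, -2)
  u_2 = (4/5, 0, 1, 2/5)

Orthogonality check:
  u_2 · u_1 = 0 (should be 0)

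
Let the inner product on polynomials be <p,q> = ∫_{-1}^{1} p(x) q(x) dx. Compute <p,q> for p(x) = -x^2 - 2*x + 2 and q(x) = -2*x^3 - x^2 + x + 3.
<p,q> = 28/3

Expand the product: p(x)·q(x) = 2*x^5 + 5*x^4 - 3*x^3 - 7*x^2 - 4*x + 6.
∫_{-1}^{1} of each monomial x^k gives [2/(k+1) if k even, 0 if k odd]. Integrating term-by-term (or equivalently evaluating the antiderivative F(x) = x^6/3 + x^5 - 3*x^4/4 - 7*x^3/3 - 2*x^2 + 6*x at the endpoints):
  F(1) − F(−1) = 9/4 − (-85/12) = 28/3.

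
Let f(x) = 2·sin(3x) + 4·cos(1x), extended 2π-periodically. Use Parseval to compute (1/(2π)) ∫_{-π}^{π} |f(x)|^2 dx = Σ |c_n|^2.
Σ |c_n|^2 = 10

Expand |f|^2 and use orthogonality of {sin(nx), cos(mx)} on [-π, π]:
  ∫_{-π}^{π} sin(nx)^2 dx = π, ∫ cos(mx)^2 dx = π, and cross terms integrate to 0.
So ∫_{-π}^{π} f(x)^2 dx = 2^2 · π + 4^2 · π = (4 + 16)π.
Divide by 2π: (4 + 16)/2 = 10.
By Parseval, this equals Σ |c_n|^2.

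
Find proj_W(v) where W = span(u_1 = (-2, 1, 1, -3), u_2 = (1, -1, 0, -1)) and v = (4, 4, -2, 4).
proj_W(v) = (16/15, 2/15, -6/5, 74/15)

Set up U = [u_1 | ... | u_2] ∈ R^(4×2). The projector onto W = col(U) is P = U (U^T U)^(-1) U^T.
Compute U^T U =
  [15, 0]
  [0, 3],
and U^T v = (-18, -4).
Solve U^T U · c = U^T v for the coefficients: c = (-6/5, -4/3). The projection is proj_W(v) = U c.
Check: (v - proj_W(v)) · u_1 = 0  (should be 0).
Check: (v - proj_W(v)) · u_2 = 0  (should be 0).
Result: proj_W(v) = (16/15, 2/15, -6/5, 74/15).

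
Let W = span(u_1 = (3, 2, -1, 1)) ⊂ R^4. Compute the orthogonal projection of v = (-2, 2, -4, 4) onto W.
proj_W(v) = (6/5, 4/5, -2/5, 2/5)

Set up U = [u_1 | ... | u_1] ∈ R^(4×1). The projector onto W = col(U) is P = U (U^T U)^(-1) U^T.
Compute U^T U =
  [15],
and U^T v = (6).
Solve U^T U · c = U^T v for the coefficients: c = (2/5). The projection is proj_W(v) = U c.
Check: (v - proj_W(v)) · u_1 = 0  (should be 0).
Result: proj_W(v) = (6/5, 4/5, -2/5, 2/5).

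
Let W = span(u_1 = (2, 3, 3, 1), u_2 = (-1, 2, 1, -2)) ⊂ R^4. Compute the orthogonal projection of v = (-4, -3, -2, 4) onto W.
proj_W(v) = (-79/205, -752/205, -571/205, 232/205)

Set up U = [u_1 | ... | u_2] ∈ R^(4×2). The projector onto W = col(U) is P = U (U^T U)^(-1) U^T.
Compute U^T U =
  [23, 5]
  [5, 10],
and U^T v = (-19, -12).
Solve U^T U · c = U^T v for the coefficients: c = (-26/41, -181/205). The projection is proj_W(v) = U c.
Check: (v - proj_W(v)) · u_1 = 0  (should be 0).
Check: (v - proj_W(v)) · u_2 = 0  (should be 0).
Result: proj_W(v) = (-79/205, -752/205, -571/205, 232/205).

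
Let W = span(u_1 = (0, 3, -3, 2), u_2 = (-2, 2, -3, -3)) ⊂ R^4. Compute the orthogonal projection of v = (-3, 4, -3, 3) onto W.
proj_W(v) = (-130/491, 1858/491, -1923/491, 957/491)

Set up U = [u_1 | ... | u_2] ∈ R^(4×2). The projector onto W = col(U) is P = U (U^T U)^(-1) U^T.
Compute U^T U =
  [22, 9]
  [9, 26],
and U^T v = (27, 14).
Solve U^T U · c = U^T v for the coefficients: c = (576/491, 65/491). The projection is proj_W(v) = U c.
Check: (v - proj_W(v)) · u_1 = 0  (should be 0).
Check: (v - proj_W(v)) · u_2 = 0  (should be 0).
Result: proj_W(v) = (-130/491, 1858/491, -1923/491, 957/491).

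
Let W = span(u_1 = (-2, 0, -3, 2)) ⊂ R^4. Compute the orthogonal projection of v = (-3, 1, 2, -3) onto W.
proj_W(v) = (12/17, 0, 18/17, -12/17)

Set up U = [u_1 | ... | u_1] ∈ R^(4×1). The projector onto W = col(U) is P = U (U^T U)^(-1) U^T.
Compute U^T U =
  [17],
and U^T v = (-6).
Solve U^T U · c = U^T v for the coefficients: c = (-6/17). The projection is proj_W(v) = U c.
Check: (v - proj_W(v)) · u_1 = 0  (should be 0).
Result: proj_W(v) = (12/17, 0, 18/17, -12/17).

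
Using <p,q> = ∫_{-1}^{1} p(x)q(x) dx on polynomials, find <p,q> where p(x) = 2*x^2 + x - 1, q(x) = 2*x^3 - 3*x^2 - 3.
<p,q> = 12/5

Expand the product: p(x)·q(x) = 4*x^5 - 4*x^4 - 5*x^3 - 3*x^2 - 3*x + 3.
∫_{-1}^{1} of each monomial x^k gives [2/(k+1) if k even, 0 if k odd]. Integrating term-by-term (or equivalently evaluating the antiderivative F(x) = 2*x^6/3 - 4*x^5/5 - 5*x^4/4 - x^3 - 3*x^2/2 + 3*x at the endpoints):
  F(1) − F(−1) = -53/60 − (-197/60) = 12/5.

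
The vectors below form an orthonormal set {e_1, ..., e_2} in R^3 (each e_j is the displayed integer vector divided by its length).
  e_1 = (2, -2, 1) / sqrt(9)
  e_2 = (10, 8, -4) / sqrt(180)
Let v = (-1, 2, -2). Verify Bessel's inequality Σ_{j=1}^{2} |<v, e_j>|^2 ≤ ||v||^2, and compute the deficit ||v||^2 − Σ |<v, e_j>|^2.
Σ |<v, e_j>|^2 = 41/5; ||v||^2 = 9; deficit = 4/5

Write each e_j = u_j / sqrt(<u_j, u_j>) where u_j is the displayed integer vector. Then <v, e_j> = <v, u_j> / sqrt(<u_j, u_j>), so |<v, e_j>|^2 = <v, u_j>^2 / <u_j, u_j>.
Coefficients: <v, e_1> = -8/sqrt(9), <v, e_2> = 14/sqrt(180).
Square and sum: Σ |<v, e_j>|^2 = 41/5.
Compute ||v||^2 = v·v = 9.
Deficit = 9 − 41/5 = 4/5 ≥ 0, confirming Bessel's inequality. (The deficit equals ||v − Σ <v,e_j> e_j||^2, the squared distance from v to span{e_j}.)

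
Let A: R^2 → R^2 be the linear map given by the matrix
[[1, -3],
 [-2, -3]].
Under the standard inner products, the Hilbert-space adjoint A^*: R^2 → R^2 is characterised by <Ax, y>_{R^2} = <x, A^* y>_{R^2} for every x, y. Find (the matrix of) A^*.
A^* = A^T =
[[1, -2],
 [-3, -3]]

For real matrices with standard dot products, the defining identity <Ax, y> = <x, A^* y> gives (Ax)^T y = x^T (A^*) y, i.e. x^T A^T y = x^T (A^*) y. Since this holds for all x, y, we must have A^* = A^T. Therefore
A^* =
[[1, -2],
 [-3, -3]].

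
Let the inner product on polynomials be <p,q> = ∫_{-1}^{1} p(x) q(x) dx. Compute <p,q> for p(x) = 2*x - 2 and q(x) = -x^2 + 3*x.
<p,q> = 16/3

Expand the product: p(x)·q(x) = -2*x^3 + 8*x^2 - 6*x.
∫_{-1}^{1} of each monomial x^k gives [2/(k+1) if k even, 0 if k odd]. Integrating term-by-term (or equivalently evaluating the antiderivative F(x) = -x^4/2 + 8*x^3/3 - 3*x^2 at the endpoints):
  F(1) − F(−1) = -5/6 − (-37/6) = 16/3.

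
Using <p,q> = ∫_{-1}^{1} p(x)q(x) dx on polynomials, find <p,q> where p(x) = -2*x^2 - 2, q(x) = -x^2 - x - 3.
<p,q> = 272/15

Expand the product: p(x)·q(x) = 2*x^4 + 2*x^3 + 8*x^2 + 2*x + 6.
∫_{-1}^{1} of each monomial x^k gives [2/(k+1) if k even, 0 if k odd]. Integrating term-by-term (or equivalently evaluating the antiderivative F(x) = 2*x^5/5 + x^4/2 + 8*x^3/3 + x^2 + 6*x at the endpoints):
  F(1) − F(−1) = 317/30 − (-227/30) = 272/15.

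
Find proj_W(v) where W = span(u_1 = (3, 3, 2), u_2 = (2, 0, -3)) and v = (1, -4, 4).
proj_W(v) = (-479/286, -3/22, 317/143)

Set up U = [u_1 | ... | u_2] ∈ R^(3×2). The projector onto W = col(U) is P = U (U^T U)^(-1) U^T.
Compute U^T U =
  [22, 0]
  [0, 13],
and U^T v = (-1, -10).
Solve U^T U · c = U^T v for the coefficients: c = (-1/22, -10/13). The projection is proj_W(v) = U c.
Check: (v - proj_W(v)) · u_1 = 0  (should be 0).
Check: (v - proj_W(v)) · u_2 = 0  (should be 0).
Result: proj_W(v) = (-479/286, -3/22, 317/143).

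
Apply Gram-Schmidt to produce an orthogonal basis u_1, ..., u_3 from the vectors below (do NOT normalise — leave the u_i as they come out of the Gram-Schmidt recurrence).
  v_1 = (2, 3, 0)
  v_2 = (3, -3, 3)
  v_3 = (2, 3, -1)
Orthogonal basis:
  u_1 = (2, 3, 0)
  u_2 = (45/13, -30/13, 3)
  u_3 = (15/38, -5/19, -25/38)

Apply the Gram-Schmidt recurrence
  u_1 = v_1
  u_i = v_i − Σ_{j<i} ((v_i · u_j) / (u_j · u_j)) · u_j.

Step by step this gives:
  u_1 = (2, 3, 0)
  u_2 = (45/13, -30/13, 3)
  u_3 = (15/38, -5/19, -25/38)

Orthogonality check:
  u_2 · u_1 = 0 (should be 0)
  u_3 · u_1 = 0 (should be 0)
  u_3 · u_2 = 0 (should be 0)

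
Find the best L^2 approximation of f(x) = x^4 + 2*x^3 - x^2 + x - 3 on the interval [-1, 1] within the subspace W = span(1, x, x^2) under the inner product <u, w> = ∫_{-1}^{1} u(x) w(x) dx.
g(x) = -x^2/7 + 11*x/5 - 108/35

The best approximation g ∈ W is the orthogonal projection of f onto W. Writing g = a_0 + a_1 x + a_2 x^2, the coefficients solve the normal equations G · a = b where
  G_{ij} = <φ_i, φ_j> and b_i = <f, φ_i>, with φ_0 = 1, φ_1 = x, φ_2 = x^2.
G =
  [2, 0, 2/3]
  [0, 2/3, 0]
  [2/3, 0, 2/5],
b = (-94/15, 22/15, -74/35).
Solving gives a_0 = -108/35, a_1 = 11/5, a_2 = -1/7, so
  g(x) = -x^2/7 + 11*x/5 - 108/35.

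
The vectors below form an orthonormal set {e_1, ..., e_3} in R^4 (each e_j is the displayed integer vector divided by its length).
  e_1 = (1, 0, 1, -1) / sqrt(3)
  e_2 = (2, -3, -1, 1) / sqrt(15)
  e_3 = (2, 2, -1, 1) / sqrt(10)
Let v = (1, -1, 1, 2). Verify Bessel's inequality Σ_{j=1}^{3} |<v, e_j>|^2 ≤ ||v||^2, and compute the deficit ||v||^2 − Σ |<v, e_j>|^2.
Σ |<v, e_j>|^2 = 5/2; ||v||^2 = 7; deficit = 9/2

Write each e_j = u_j / sqrt(<u_j, u_j>) where u_j is the displayed integer vector. Then <v, e_j> = <v, u_j> / sqrt(<u_j, u_j>), so |<v, e_j>|^2 = <v, u_j>^2 / <u_j, u_j>.
Coefficients: <v, e_1> = 0/sqrt(3), <v, e_2> = 6/sqrt(15), <v, e_3> = 1/sqrt(10).
Square and sum: Σ |<v, e_j>|^2 = 5/2.
Compute ||v||^2 = v·v = 7.
Deficit = 7 − 5/2 = 9/2 ≥ 0, confirming Bessel's inequality. (The deficit equals ||v − Σ <v,e_j> e_j||^2, the squared distance from v to span{e_j}.)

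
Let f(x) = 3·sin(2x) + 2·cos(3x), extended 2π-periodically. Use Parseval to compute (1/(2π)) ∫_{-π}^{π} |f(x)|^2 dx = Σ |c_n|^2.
Σ |c_n|^2 = 13/2

Expand |f|^2 and use orthogonality of {sin(nx), cos(mx)} on [-π, π]:
  ∫_{-π}^{π} sin(nx)^2 dx = π, ∫ cos(mx)^2 dx = π, and cross terms integrate to 0.
So ∫_{-π}^{π} f(x)^2 dx = 3^2 · π + 2^2 · π = (9 + 4)π.
Divide by 2π: (9 + 4)/2 = 13/2.
By Parseval, this equals Σ |c_n|^2.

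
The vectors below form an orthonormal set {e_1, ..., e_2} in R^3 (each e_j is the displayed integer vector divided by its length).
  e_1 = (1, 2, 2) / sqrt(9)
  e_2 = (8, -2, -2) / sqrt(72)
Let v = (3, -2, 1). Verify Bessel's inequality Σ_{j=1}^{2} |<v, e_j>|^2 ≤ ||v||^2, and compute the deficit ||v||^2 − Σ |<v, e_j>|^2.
Σ |<v, e_j>|^2 = 19/2; ||v||^2 = 14; deficit = 9/2

Write each e_j = u_j / sqrt(<u_j, u_j>) where u_j is the displayed integer vector. Then <v, e_j> = <v, u_j> / sqrt(<u_j, u_j>), so |<v, e_j>|^2 = <v, u_j>^2 / <u_j, u_j>.
Coefficients: <v, e_1> = 1/sqrt(9), <v, e_2> = 26/sqrt(72).
Square and sum: Σ |<v, e_j>|^2 = 19/2.
Compute ||v||^2 = v·v = 14.
Deficit = 14 − 19/2 = 9/2 ≥ 0, confirming Bessel's inequality. (The deficit equals ||v − Σ <v,e_j> e_j||^2, the squared distance from v to span{e_j}.)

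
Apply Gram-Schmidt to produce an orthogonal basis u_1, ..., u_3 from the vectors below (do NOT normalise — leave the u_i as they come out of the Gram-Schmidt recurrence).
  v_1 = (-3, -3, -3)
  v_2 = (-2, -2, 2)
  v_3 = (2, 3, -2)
Orthogonal basis:
  u_1 = (-3, -3, -3)
  u_2 = (-4/3, -4/3, 8/3)
  u_3 = (-1/2, 1/2, 0)

Apply the Gram-Schmidt recurrence
  u_1 = v_1
  u_i = v_i − Σ_{j<i} ((v_i · u_j) / (u_j · u_j)) · u_j.

Step by step this gives:
  u_1 = (-3, -3, -3)
  u_2 = (-4/3, -4/3, 8/3)
  u_3 = (-1/2, 1/2, 0)

Orthogonality check:
  u_2 · u_1 = 0 (should be 0)
  u_3 · u_1 = 0 (should be 0)
  u_3 · u_2 = 0 (should be 0)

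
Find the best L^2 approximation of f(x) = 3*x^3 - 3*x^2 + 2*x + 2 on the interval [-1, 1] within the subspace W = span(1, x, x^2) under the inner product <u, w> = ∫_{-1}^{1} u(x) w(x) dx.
g(x) = -3*x^2 + 19*x/5 + 2

The best approximation g ∈ W is the orthogonal projection of f onto W. Writing g = a_0 + a_1 x + a_2 x^2, the coefficients solve the normal equations G · a = b where
  G_{ij} = <φ_i, φ_j> and b_i = <f, φ_i>, with φ_0 = 1, φ_1 = x, φ_2 = x^2.
G =
  [2, 0, 2/3]
  [0, 2/3, 0]
  [2/3, 0, 2/5],
b = (2, 38/15, 2/15).
Solving gives a_0 = 2, a_1 = 19/5, a_2 = -3, so
  g(x) = -3*x^2 + 19*x/5 + 2.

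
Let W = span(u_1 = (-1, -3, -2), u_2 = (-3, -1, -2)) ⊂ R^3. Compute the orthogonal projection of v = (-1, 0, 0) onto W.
proj_W(v) = (-5/6, 1/6, -1/3)

Set up U = [u_1 | ... | u_2] ∈ R^(3×2). The projector onto W = col(U) is P = U (U^T U)^(-1) U^T.
Compute U^T U =
  [14, 10]
  [10, 14],
and U^T v = (1, 3).
Solve U^T U · c = U^T v for the coefficients: c = (-1/6, 1/3). The projection is proj_W(v) = U c.
Check: (v - proj_W(v)) · u_1 = 0  (should be 0).
Check: (v - proj_W(v)) · u_2 = 0  (should be 0).
Result: proj_W(v) = (-5/6, 1/6, -1/3).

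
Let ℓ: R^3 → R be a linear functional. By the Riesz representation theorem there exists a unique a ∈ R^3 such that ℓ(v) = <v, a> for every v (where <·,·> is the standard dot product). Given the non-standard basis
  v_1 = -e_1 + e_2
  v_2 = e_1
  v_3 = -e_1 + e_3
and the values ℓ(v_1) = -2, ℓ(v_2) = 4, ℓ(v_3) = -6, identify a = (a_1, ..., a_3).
a = (4, 2, -2)

Write a = (a_1, ..., a_3) in the standard basis. For each basis vector v_i, ℓ(v_i) = <v_i, a> is a linear equation in the a_j's. Collect the n equations into a matrix system V a = ℓ, where row i of V is v_i (expressed in the standard basis). Since V is invertible (lower-triangular with 1s on the diagonal, up to permutation), solve by back-substitution:
  V =
[[-1, 1, 0],
 [1, 0, 0],
 [-1, 0, 1]]
  V a = (-2, 4, -6)
Solving gives a = (4, 2, -2).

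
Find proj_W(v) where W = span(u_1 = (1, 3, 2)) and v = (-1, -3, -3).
proj_W(v) = (-8/7, -24/7, -16/7)

Set up U = [u_1 | ... | u_1] ∈ R^(3×1). The projector onto W = col(U) is P = U (U^T U)^(-1) U^T.
Compute U^T U =
  [14],
and U^T v = (-16).
Solve U^T U · c = U^T v for the coefficients: c = (-8/7). The projection is proj_W(v) = U c.
Check: (v - proj_W(v)) · u_1 = 0  (should be 0).
Result: proj_W(v) = (-8/7, -24/7, -16/7).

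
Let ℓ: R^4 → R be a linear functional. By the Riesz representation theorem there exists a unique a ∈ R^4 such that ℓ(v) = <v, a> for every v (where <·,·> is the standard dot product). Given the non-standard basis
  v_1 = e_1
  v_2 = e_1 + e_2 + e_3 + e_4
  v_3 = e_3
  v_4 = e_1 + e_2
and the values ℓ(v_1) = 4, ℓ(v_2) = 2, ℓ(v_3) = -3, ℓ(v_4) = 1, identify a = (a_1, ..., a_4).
a = (4, -3, -3, 4)

Write a = (a_1, ..., a_4) in the standard basis. For each basis vector v_i, ℓ(v_i) = <v_i, a> is a linear equation in the a_j's. Collect the n equations into a matrix system V a = ℓ, where row i of V is v_i (expressed in the standard basis). Since V is invertible (lower-triangular with 1s on the diagonal, up to permutation), solve by back-substitution:
  V =
[[1, 0, 0, 0],
 [1, 1, 1, 1],
 [0, 0, 1, 0],
 [1, 1, 0, 0]]
  V a = (4, 2, -3, 1)
Solving gives a = (4, -3, -3, 4).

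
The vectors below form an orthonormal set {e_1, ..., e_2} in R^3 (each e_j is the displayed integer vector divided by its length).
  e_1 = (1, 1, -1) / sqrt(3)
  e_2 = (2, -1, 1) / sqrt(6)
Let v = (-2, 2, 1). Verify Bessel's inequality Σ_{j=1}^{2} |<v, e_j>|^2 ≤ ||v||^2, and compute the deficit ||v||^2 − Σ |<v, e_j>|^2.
Σ |<v, e_j>|^2 = 9/2; ||v||^2 = 9; deficit = 9/2

Write each e_j = u_j / sqrt(<u_j, u_j>) where u_j is the displayed integer vector. Then <v, e_j> = <v, u_j> / sqrt(<u_j, u_j>), so |<v, e_j>|^2 = <v, u_j>^2 / <u_j, u_j>.
Coefficients: <v, e_1> = -1/sqrt(3), <v, e_2> = -5/sqrt(6).
Square and sum: Σ |<v, e_j>|^2 = 9/2.
Compute ||v||^2 = v·v = 9.
Deficit = 9 − 9/2 = 9/2 ≥ 0, confirming Bessel's inequality. (The deficit equals ||v − Σ <v,e_j> e_j||^2, the squared distance from v to span{e_j}.)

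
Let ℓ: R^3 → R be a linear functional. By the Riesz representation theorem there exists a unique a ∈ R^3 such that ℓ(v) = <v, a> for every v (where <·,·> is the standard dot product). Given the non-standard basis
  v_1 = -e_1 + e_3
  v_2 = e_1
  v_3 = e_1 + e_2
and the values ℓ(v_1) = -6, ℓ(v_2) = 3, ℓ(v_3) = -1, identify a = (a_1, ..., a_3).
a = (3, -4, -3)

Write a = (a_1, ..., a_3) in the standard basis. For each basis vector v_i, ℓ(v_i) = <v_i, a> is a linear equation in the a_j's. Collect the n equations into a matrix system V a = ℓ, where row i of V is v_i (expressed in the standard basis). Since V is invertible (lower-triangular with 1s on the diagonal, up to permutation), solve by back-substitution:
  V =
[[-1, 0, 1],
 [1, 0, 0],
 [1, 1, 0]]
  V a = (-6, 3, -1)
Solving gives a = (3, -4, -3).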